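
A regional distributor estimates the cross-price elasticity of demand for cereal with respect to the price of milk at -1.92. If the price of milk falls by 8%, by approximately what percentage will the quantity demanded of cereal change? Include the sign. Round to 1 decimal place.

15.4%

%ΔQ ≈ ε × %ΔP of milk = -1.92 × (-8%) = 15.4%.
Demand for cereal rises by about 15.4%.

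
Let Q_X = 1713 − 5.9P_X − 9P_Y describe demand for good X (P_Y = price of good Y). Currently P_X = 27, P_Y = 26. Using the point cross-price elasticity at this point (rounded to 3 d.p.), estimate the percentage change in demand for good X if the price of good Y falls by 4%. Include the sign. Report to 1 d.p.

At P_X = 27, P_Y = 26: Q_X = 1319.7.
∂Q_X/∂P_Y = -9.
ε = (∂Q_X/∂P_Y)(P_Y/Q_X) = -9.0000 × 26/1319.7 ≈ -0.177.
%ΔQ_X ≈ ε × %ΔP_Y = -0.177 × (-4%) = 0.7%.

0.7%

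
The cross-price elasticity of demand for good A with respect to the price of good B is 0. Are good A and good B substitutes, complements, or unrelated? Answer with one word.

unrelated

ε = 0: demand for good A does not respond to good B's price; the goods are unrelated.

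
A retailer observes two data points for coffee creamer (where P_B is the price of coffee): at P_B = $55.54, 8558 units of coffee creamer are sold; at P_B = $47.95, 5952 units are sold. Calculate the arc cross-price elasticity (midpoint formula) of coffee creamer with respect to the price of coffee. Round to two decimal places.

ΔQ_A = 5952 − 8558 = -2606; ΔP_B = 47.95 − 55.54 = -7.59.
Midpoints: Q̄_A = 7255.0, P̄_B = 51.75.
ε = (ΔQ_A/Q̄_A)/(ΔP_B/P̄_B) = (-2606/7255.0)/(-7.59/51.75) ≈ 2.45.
ε > 0: coffee creamer and coffee are substitutes.

2.45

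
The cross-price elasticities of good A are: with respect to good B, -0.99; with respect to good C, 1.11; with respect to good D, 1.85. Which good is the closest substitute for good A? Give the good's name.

good D

Substitutes have ε > 0. Among the positive values, 1.85 (good D) is largest.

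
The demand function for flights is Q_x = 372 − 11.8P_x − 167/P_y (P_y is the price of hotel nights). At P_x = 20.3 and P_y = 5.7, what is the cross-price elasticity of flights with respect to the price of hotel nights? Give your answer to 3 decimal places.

0.284

At P_x = 20.3 and P_y = 5.7: Q_x = 103.162.
∂Q_x/∂P_y = 167/P_y² = 5.1400.
ε = (∂Q_x/∂P_y)(P_y/Q_x) = 5.1400 × (5.7/103.162) ≈ 0.284.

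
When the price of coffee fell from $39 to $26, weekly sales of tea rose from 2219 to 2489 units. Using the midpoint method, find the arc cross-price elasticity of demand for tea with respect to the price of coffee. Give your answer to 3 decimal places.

ΔQ_A = 2489 − 2219 = 270; ΔP_B = 26 − 39 = -13.
Midpoints: Q̄_A = 2354.0, P̄_B = 32.50.
ε = (ΔQ_A/Q̄_A)/(ΔP_B/P̄_B) = (270/2354.0)/(-13/32.50) ≈ -0.287.
ε < 0: tea and coffee are complements.

-0.287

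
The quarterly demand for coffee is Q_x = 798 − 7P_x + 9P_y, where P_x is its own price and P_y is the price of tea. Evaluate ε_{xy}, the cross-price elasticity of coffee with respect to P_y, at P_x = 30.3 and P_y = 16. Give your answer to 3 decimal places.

0.197

At P_x = 30.3 and P_y = 16: Q_x = 729.9.
∂Q_x/∂P_y = 9.
ε = (∂Q_x/∂P_y)(P_y/Q_x) = 9 × (16/729.9) ≈ 0.197.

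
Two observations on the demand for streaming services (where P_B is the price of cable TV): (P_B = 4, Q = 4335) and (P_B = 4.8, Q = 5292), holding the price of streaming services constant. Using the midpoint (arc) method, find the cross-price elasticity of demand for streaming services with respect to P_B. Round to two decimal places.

1.09

ΔQ_A = 5292 − 4335 = 957; ΔP_B = 4.8 − 4 = 0.8.
Midpoints: Q̄_A = 4813.5, P̄_B = 4.40.
ε = (ΔQ_A/Q̄_A)/(ΔP_B/P̄_B) = (957/4813.5)/(0.8/4.40) ≈ 1.09.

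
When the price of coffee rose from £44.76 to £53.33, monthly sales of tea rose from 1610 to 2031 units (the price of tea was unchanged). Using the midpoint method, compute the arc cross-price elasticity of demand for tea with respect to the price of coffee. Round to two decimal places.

1.32

ΔQ_A = 2031 − 1610 = 421; ΔP_B = 53.33 − 44.76 = 8.57.
Midpoints: Q̄_A = 1820.5, P̄_B = 49.05.
ε = (ΔQ_A/Q̄_A)/(ΔP_B/P̄_B) = (421/1820.5)/(8.57/49.05) ≈ 1.32.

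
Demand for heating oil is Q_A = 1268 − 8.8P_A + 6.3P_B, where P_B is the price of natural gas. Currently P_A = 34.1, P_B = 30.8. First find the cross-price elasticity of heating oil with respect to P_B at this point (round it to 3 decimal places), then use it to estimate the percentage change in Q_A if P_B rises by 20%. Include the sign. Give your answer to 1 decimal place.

At P_A = 34.1, P_B = 30.8: Q_A = 1161.96.
∂Q_A/∂P_B = 6.3.
ε = (∂Q_A/∂P_B)(P_B/Q_A) = 6.3000 × 30.8/1161.96 ≈ 0.167.
%ΔQ_A ≈ ε × %ΔP_B = 0.167 × (20%) = 3.3%.

3.3%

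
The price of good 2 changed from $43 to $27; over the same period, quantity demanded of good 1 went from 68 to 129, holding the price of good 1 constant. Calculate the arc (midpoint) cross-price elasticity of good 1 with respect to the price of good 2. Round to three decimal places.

-1.355

ΔQ_1 = 129 − 68 = 61; ΔP_2 = 27 − 43 = -16.
Midpoints: Q̄_1 = 98.5, P̄_2 = 35.00.
ε = (ΔQ_1/Q̄_1)/(ΔP_2/P̄_2) = (61/98.5)/(-16/35.00) ≈ -1.355.
ε < 0: good 1 and good 2 are complements.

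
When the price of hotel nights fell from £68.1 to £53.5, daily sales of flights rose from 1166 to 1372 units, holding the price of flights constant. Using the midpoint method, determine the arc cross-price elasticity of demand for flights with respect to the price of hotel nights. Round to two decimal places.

-0.68

ΔQ_A = 1372 − 1166 = 206; ΔP_B = 53.5 − 68.1 = -14.6.
Midpoints: Q̄_A = 1269.0, P̄_B = 60.80.
ε = (ΔQ_A/Q̄_A)/(ΔP_B/P̄_B) = (206/1269.0)/(-14.6/60.80) ≈ -0.68.
ε < 0: flights and hotel nights are complements.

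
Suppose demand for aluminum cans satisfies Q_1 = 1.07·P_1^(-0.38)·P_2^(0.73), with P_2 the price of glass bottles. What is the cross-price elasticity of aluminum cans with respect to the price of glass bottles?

In a log-linear (constant-elasticity) demand function, the coefficient on the exponent of P_2 is the cross-price elasticity.
ε = 0.73. Positive, so aluminum cans and glass bottles are substitutes.

0.73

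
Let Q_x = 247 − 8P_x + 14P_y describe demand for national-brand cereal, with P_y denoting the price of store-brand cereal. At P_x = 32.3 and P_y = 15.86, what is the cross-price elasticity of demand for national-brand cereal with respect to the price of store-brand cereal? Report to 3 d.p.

1.054

At P_x = 32.3 and P_y = 15.86: Q_x = 210.64.
∂Q_x/∂P_y = 14.
ε = (∂Q_x/∂P_y)(P_y/Q_x) = 14 × (15.86/210.64) ≈ 1.054.
Since ε > 0, national-brand cereal and store-brand cereal are substitutes.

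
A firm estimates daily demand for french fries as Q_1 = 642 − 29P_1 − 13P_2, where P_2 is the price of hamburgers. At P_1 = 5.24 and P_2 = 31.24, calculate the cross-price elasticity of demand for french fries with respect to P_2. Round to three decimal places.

-4.839

At P_1 = 5.24 and P_2 = 31.24: Q_1 = 83.92.
∂Q_1/∂P_2 = -13.
ε = (∂Q_1/∂P_2)(P_2/Q_1) = -13 × (31.24/83.92) ≈ -4.839.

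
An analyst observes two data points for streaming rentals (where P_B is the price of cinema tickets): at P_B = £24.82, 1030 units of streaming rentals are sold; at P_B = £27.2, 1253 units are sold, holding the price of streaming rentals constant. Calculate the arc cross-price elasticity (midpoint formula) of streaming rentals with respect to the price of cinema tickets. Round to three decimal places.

2.135

ΔQ_A = 1253 − 1030 = 223; ΔP_B = 27.2 − 24.82 = 2.38.
Midpoints: Q̄_A = 1141.5, P̄_B = 26.01.
ε = (ΔQ_A/Q̄_A)/(ΔP_B/P̄_B) = (223/1141.5)/(2.38/26.01) ≈ 2.135.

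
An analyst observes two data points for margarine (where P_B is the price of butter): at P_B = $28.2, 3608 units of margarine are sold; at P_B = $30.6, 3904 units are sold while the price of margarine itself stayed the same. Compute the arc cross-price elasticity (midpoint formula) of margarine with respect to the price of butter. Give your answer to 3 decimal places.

ΔQ_A = 3904 − 3608 = 296; ΔP_B = 30.6 − 28.2 = 2.4.
Midpoints: Q̄_A = 3756.0, P̄_B = 29.40.
ε = (ΔQ_A/Q̄_A)/(ΔP_B/P̄_B) = (296/3756.0)/(2.4/29.40) ≈ 0.965.
ε > 0: margarine and butter are substitutes.

0.965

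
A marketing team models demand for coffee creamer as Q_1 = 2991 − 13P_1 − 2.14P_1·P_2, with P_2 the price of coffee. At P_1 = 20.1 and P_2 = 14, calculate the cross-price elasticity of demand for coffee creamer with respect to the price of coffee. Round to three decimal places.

At P_1 = 20.1 and P_2 = 14: Q_1 = 2127.504.
∂Q_1/∂P_2 = -2.14P_1 = -2.14(20.1) = -43.0140.
ε = (∂Q_1/∂P_2)(P_2/Q_1) = -43.0140 × (14/2127.504) ≈ -0.283.
ε < 0: complements.

-0.283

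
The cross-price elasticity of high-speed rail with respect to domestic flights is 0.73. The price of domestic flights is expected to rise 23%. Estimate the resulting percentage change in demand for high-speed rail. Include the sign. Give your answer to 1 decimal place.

%ΔQ ≈ ε × %ΔP of domestic flights = 0.73 × (23%) = 16.8%.
Demand for high-speed rail rises by about 16.8%.

16.8%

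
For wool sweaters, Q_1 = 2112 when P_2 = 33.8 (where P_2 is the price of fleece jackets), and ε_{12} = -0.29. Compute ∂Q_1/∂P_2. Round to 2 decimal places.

-18.12

ε = (∂Q_1/∂P_2)·(P_2/Q_1) ⇒ ∂Q_1/∂P_2 = ε·Q_1/P_2 = -0.29 × 2112/33.8 ≈ -18.12.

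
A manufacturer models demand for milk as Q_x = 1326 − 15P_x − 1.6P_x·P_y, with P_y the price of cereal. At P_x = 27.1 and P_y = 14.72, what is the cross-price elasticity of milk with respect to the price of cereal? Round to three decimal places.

-2.269

At P_x = 27.1 and P_y = 14.72: Q_x = 281.241.
∂Q_x/∂P_y = -1.6P_x = -1.6(27.1) = -43.3600.
ε = (∂Q_x/∂P_y)(P_y/Q_x) = -43.3600 × (14.72/281.241) ≈ -2.269.
ε < 0: complements.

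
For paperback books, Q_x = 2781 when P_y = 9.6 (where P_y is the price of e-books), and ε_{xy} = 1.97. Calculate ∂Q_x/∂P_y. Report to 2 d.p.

570.68

ε = (∂Q_x/∂P_y)·(P_y/Q_x) ⇒ ∂Q_x/∂P_y = ε·Q_x/P_y = 1.97 × 2781/9.6 ≈ 570.68.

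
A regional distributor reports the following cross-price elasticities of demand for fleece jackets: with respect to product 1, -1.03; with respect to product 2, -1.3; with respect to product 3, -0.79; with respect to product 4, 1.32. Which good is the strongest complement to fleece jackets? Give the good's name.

Complements have ε < 0. The most negative value is -1.3 (product 2).

product 2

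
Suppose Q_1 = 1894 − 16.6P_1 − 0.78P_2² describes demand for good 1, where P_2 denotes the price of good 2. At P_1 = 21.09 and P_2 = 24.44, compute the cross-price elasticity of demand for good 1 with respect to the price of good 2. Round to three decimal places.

At P_1 = 21.09 and P_2 = 24.44: Q_1 = 1078.001.
∂Q_1/∂P_2 = -1.56P_2 = -1.56(24.44) = -38.1264.
ε = (∂Q_1/∂P_2)(P_2/Q_1) = -38.1264 × (24.44/1078.001) ≈ -0.864.

-0.864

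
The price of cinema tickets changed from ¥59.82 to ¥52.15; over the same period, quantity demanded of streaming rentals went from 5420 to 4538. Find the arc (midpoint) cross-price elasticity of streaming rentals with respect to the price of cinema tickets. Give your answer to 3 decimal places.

ΔQ_A = 4538 − 5420 = -882; ΔP_B = 52.15 − 59.82 = -7.67.
Midpoints: Q̄_A = 4979.0, P̄_B = 55.98.
ε = (ΔQ_A/Q̄_A)/(ΔP_B/P̄_B) = (-882/4979.0)/(-7.67/55.98) ≈ 1.293.
ε > 0: streaming rentals and cinema tickets are substitutes.

1.293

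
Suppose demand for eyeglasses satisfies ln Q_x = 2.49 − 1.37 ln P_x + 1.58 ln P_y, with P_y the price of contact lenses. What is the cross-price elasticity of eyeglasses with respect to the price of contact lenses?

1.58

In a log-linear (constant-elasticity) demand function, the coefficient on ln P_y is the cross-price elasticity.
ε = 1.58. Positive, so eyeglasses and contact lenses are substitutes.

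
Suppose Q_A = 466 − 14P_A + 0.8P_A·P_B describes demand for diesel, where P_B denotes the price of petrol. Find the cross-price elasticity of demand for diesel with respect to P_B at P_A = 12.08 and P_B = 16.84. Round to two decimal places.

At P_A = 12.08 and P_B = 16.84: Q_A = 459.622.
∂Q_A/∂P_B = 0.8P_A = 0.8(12.08) = 9.6640.
ε = (∂Q_A/∂P_B)(P_B/Q_A) = 9.6640 × (16.84/459.622) ≈ 0.35.

0.35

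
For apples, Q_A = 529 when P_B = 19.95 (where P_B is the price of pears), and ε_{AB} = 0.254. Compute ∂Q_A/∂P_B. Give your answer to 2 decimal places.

6.74

ε = (∂Q_A/∂P_B)·(P_B/Q_A) ⇒ ∂Q_A/∂P_B = ε·Q_A/P_B = 0.254 × 529/19.95 ≈ 6.74.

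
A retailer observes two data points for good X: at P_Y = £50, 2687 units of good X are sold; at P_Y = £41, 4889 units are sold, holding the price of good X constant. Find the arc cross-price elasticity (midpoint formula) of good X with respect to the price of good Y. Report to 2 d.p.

ΔQ_X = 4889 − 2687 = 2202; ΔP_Y = 41 − 50 = -9.
Midpoints: Q̄_X = 3788.0, P̄_Y = 45.50.
ε = (ΔQ_X/Q̄_X)/(ΔP_Y/P̄_Y) = (2202/3788.0)/(-9/45.50) ≈ -2.94.
ε < 0: good X and good Y are complements.

-2.94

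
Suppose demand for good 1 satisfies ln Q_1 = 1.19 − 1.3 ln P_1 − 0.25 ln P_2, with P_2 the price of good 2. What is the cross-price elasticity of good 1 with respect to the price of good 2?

In a log-linear (constant-elasticity) demand function, the coefficient on ln P_2 is the cross-price elasticity.
ε = -0.25. Negative, so good 1 and good 2 are complements.

-0.25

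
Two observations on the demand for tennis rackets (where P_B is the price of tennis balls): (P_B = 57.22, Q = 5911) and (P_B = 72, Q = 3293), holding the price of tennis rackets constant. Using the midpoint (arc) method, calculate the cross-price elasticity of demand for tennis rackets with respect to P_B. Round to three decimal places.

-2.487

ΔQ_A = 3293 − 5911 = -2618; ΔP_B = 72 − 57.22 = 14.78.
Midpoints: Q̄_A = 4602.0, P̄_B = 64.61.
ε = (ΔQ_A/Q̄_A)/(ΔP_B/P̄_B) = (-2618/4602.0)/(14.78/64.61) ≈ -2.487.
ε < 0: tennis rackets and tennis balls are complements.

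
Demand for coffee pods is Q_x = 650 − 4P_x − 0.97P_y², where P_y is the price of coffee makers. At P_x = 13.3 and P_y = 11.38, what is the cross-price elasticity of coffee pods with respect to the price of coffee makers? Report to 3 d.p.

-0.533

At P_x = 13.3 and P_y = 11.38: Q_x = 471.181.
∂Q_x/∂P_y = -1.94P_y = -1.94(11.38) = -22.0772.
ε = (∂Q_x/∂P_y)(P_y/Q_x) = -22.0772 × (11.38/471.181) ≈ -0.533.
ε < 0: complements.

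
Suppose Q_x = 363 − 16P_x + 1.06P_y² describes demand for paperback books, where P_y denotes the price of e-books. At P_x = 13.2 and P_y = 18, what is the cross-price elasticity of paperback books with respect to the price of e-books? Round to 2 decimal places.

1.39

At P_x = 13.2 and P_y = 18: Q_x = 495.24.
∂Q_x/∂P_y = 2.12P_y = 2.12(18) = 38.1600.
ε = (∂Q_x/∂P_y)(P_y/Q_x) = 38.1600 × (18/495.24) ≈ 1.39.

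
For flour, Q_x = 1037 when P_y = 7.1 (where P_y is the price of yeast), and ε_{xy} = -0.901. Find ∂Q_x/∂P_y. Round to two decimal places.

-131.60

ε = (∂Q_x/∂P_y)·(P_y/Q_x) ⇒ ∂Q_x/∂P_y = ε·Q_x/P_y = -0.901 × 1037/7.1 ≈ -131.60.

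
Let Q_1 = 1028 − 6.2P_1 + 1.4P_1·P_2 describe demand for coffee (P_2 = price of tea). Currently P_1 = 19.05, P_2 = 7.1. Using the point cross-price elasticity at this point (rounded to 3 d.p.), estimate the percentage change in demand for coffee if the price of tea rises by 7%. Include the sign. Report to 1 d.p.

1.2%

At P_1 = 19.05, P_2 = 7.1: Q_1 = 1099.247.
∂Q_1/∂P_2 = 1.4P_1 = 26.6700.
ε = (∂Q_1/∂P_2)(P_2/Q_1) = 26.6700 × 7.1/1099.247 ≈ 0.172.
%ΔQ_1 ≈ ε × %ΔP_2 = 0.172 × (7%) = 1.2%.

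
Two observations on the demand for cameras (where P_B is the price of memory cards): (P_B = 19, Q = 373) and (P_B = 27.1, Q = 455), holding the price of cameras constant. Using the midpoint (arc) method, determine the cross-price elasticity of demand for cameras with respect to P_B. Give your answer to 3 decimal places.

0.564

ΔQ_A = 455 − 373 = 82; ΔP_B = 27.1 − 19 = 8.1.
Midpoints: Q̄_A = 414.0, P̄_B = 23.05.
ε = (ΔQ_A/Q̄_A)/(ΔP_B/P̄_B) = (82/414.0)/(8.1/23.05) ≈ 0.564.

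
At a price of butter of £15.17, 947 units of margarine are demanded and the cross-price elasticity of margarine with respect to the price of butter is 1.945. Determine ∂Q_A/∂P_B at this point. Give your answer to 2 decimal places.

ε = (∂Q_A/∂P_B)·(P_B/Q_A) ⇒ ∂Q_A/∂P_B = ε·Q_A/P_B = 1.945 × 947/15.17 ≈ 121.42.

121.42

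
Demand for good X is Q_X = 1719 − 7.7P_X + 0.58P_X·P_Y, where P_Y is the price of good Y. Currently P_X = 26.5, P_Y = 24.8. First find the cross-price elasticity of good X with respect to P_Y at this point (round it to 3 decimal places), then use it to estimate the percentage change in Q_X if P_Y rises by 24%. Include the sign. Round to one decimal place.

4.8%

At P_X = 26.5, P_Y = 24.8: Q_X = 1896.126.
∂Q_X/∂P_Y = 0.58P_X = 15.3700.
ε = (∂Q_X/∂P_Y)(P_Y/Q_X) = 15.3700 × 24.8/1896.126 ≈ 0.201.
%ΔQ_X ≈ ε × %ΔP_Y = 0.201 × (24%) = 4.8%.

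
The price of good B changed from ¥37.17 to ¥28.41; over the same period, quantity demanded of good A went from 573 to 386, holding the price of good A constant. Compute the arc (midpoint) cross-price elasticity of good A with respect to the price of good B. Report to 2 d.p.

ΔQ_A = 386 − 573 = -187; ΔP_B = 28.41 − 37.17 = -8.76.
Midpoints: Q̄_A = 479.5, P̄_B = 32.79.
ε = (ΔQ_A/Q̄_A)/(ΔP_B/P̄_B) = (-187/479.5)/(-8.76/32.79) ≈ 1.46.
ε > 0: good A and good B are substitutes.

1.46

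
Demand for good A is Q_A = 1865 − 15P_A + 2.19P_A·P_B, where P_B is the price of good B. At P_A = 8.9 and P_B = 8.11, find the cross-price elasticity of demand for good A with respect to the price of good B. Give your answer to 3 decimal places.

At P_A = 8.9 and P_B = 8.11: Q_A = 1889.572.
∂Q_A/∂P_B = 2.19P_A = 2.19(8.9) = 19.4910.
ε = (∂Q_A/∂P_B)(P_B/Q_A) = 19.4910 × (8.11/1889.572) ≈ 0.084.
ε > 0: substitutes.

0.084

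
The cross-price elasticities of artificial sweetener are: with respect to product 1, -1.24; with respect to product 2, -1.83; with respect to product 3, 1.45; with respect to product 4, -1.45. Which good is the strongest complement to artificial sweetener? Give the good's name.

Complements have ε < 0. The most negative value is -1.83 (product 2).

product 2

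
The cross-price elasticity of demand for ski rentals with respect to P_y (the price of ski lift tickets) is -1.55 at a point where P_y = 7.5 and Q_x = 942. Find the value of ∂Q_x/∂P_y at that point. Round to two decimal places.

-194.68

ε = (∂Q_x/∂P_y)·(P_y/Q_x) ⇒ ∂Q_x/∂P_y = ε·Q_x/P_y = -1.55 × 942/7.5 ≈ -194.68.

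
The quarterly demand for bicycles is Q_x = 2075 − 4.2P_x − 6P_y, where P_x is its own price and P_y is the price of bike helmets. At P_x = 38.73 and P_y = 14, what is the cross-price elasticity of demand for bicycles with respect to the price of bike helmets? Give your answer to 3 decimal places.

-0.046

At P_x = 38.73 and P_y = 14: Q_x = 1828.334.
∂Q_x/∂P_y = -6.
ε = (∂Q_x/∂P_y)(P_y/Q_x) = -6 × (14/1828.334) ≈ -0.046.
Since ε < 0, bicycles and bike helmets are complements.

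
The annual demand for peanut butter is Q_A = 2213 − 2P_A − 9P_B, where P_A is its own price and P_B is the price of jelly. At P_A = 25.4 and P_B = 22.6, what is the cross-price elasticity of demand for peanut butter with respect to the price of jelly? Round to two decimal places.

-0.10

At P_A = 25.4 and P_B = 22.6: Q_A = 1958.8.
∂Q_A/∂P_B = -9.
ε = (∂Q_A/∂P_B)(P_B/Q_A) = -9 × (22.6/1958.8) ≈ -0.10.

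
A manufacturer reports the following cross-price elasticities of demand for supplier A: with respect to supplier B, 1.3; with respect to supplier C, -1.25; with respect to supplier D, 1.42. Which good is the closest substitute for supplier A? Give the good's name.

supplier D

Substitutes have ε > 0. Among the positive values, 1.42 (supplier D) is largest.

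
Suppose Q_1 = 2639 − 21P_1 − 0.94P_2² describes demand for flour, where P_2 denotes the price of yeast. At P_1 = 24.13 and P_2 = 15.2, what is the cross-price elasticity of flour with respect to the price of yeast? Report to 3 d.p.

-0.227

At P_1 = 24.13 and P_2 = 15.2: Q_1 = 1915.092.
∂Q_1/∂P_2 = -1.88P_2 = -1.88(15.2) = -28.5760.
ε = (∂Q_1/∂P_2)(P_2/Q_1) = -28.5760 × (15.2/1915.092) ≈ -0.227.
ε < 0: complements.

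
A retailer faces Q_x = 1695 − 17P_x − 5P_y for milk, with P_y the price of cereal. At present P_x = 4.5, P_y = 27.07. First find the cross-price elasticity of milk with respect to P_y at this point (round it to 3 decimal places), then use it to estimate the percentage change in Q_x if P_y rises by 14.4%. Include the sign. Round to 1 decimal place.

-1.3%

At P_x = 4.5, P_y = 27.07: Q_x = 1483.15.
∂Q_x/∂P_y = -5.
ε = (∂Q_x/∂P_y)(P_y/Q_x) = -5.0000 × 27.07/1483.15 ≈ -0.091.
%ΔQ_x ≈ ε × %ΔP_y = -0.091 × (14.4%) = -1.3%.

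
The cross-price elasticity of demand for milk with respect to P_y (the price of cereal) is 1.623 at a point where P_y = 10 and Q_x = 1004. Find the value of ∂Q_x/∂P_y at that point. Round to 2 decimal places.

162.95

ε = (∂Q_x/∂P_y)·(P_y/Q_x) ⇒ ∂Q_x/∂P_y = ε·Q_x/P_y = 1.623 × 1004/10 ≈ 162.95.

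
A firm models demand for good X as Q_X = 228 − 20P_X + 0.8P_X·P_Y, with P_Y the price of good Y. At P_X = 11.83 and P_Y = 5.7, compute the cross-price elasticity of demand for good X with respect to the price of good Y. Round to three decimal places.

At P_X = 11.83 and P_Y = 5.7: Q_X = 45.345.
∂Q_X/∂P_Y = 0.8P_X = 0.8(11.83) = 9.4640.
ε = (∂Q_X/∂P_Y)(P_Y/Q_X) = 9.4640 × (5.7/45.345) ≈ 1.190.

1.190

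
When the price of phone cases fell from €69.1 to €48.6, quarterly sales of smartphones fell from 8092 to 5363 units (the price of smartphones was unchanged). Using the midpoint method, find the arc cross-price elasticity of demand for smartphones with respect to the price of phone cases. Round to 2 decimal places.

1.16

ΔQ_A = 5363 − 8092 = -2729; ΔP_B = 48.6 − 69.1 = -20.5.
Midpoints: Q̄_A = 6727.5, P̄_B = 58.85.
ε = (ΔQ_A/Q̄_A)/(ΔP_B/P̄_B) = (-2729/6727.5)/(-20.5/58.85) ≈ 1.16.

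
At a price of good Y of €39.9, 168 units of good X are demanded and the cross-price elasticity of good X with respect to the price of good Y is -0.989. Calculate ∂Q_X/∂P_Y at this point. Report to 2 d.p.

-4.16

ε = (∂Q_X/∂P_Y)·(P_Y/Q_X) ⇒ ∂Q_X/∂P_Y = ε·Q_X/P_Y = -0.989 × 168/39.9 ≈ -4.16.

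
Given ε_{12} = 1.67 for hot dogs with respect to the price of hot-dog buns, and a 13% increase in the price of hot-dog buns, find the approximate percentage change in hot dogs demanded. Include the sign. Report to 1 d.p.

%ΔQ ≈ ε × %ΔP of hot-dog buns = 1.67 × (13%) = 21.7%.

21.7%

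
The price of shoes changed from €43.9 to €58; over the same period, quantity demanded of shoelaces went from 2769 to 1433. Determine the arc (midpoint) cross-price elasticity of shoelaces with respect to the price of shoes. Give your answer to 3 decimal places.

ΔQ_A = 1433 − 2769 = -1336; ΔP_B = 58 − 43.9 = 14.1.
Midpoints: Q̄_A = 2101.0, P̄_B = 50.95.
ε = (ΔQ_A/Q̄_A)/(ΔP_B/P̄_B) = (-1336/2101.0)/(14.1/50.95) ≈ -2.298.
ε < 0: shoelaces and shoes are complements.

-2.298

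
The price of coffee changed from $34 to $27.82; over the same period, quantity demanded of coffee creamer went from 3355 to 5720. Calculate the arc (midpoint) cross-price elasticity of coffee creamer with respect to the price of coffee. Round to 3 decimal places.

-2.607

ΔQ_A = 5720 − 3355 = 2365; ΔP_B = 27.82 − 34 = -6.18.
Midpoints: Q̄_A = 4537.5, P̄_B = 30.91.
ε = (ΔQ_A/Q̄_A)/(ΔP_B/P̄_B) = (2365/4537.5)/(-6.18/30.91) ≈ -2.607.
ε < 0: coffee creamer and coffee are complements.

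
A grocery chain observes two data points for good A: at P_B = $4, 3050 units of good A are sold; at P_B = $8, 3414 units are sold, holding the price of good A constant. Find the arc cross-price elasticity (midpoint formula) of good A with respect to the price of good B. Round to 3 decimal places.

ΔQ_A = 3414 − 3050 = 364; ΔP_B = 8 − 4 = 4.
Midpoints: Q̄_A = 3232.0, P̄_B = 6.00.
ε = (ΔQ_A/Q̄_A)/(ΔP_B/P̄_B) = (364/3232.0)/(4/6.00) ≈ 0.169.
ε > 0: good A and good B are substitutes.

0.169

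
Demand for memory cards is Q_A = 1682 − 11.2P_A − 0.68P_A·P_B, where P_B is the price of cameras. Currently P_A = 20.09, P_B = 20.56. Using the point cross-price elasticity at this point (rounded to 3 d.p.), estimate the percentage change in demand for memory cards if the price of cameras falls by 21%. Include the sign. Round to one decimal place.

At P_A = 20.09, P_B = 20.56: Q_A = 1176.118.
∂Q_A/∂P_B = -0.68P_A = -13.6612.
ε = (∂Q_A/∂P_B)(P_B/Q_A) = -13.6612 × 20.56/1176.118 ≈ -0.239.
%ΔQ_A ≈ ε × %ΔP_B = -0.239 × (-21%) = 5.0%.

5.0%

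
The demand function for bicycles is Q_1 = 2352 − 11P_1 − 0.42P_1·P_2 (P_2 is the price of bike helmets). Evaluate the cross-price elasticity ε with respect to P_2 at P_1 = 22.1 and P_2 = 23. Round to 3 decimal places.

At P_1 = 22.1 and P_2 = 23: Q_1 = 1895.414.
∂Q_1/∂P_2 = -0.42P_1 = -0.42(22.1) = -9.2820.
ε = (∂Q_1/∂P_2)(P_2/Q_1) = -9.2820 × (23/1895.414) ≈ -0.113.

-0.113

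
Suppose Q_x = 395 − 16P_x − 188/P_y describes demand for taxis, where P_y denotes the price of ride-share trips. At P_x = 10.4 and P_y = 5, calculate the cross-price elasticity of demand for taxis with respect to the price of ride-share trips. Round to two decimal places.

At P_x = 10.4 and P_y = 5: Q_x = 191.
∂Q_x/∂P_y = 188/P_y² = 7.5200.
ε = (∂Q_x/∂P_y)(P_y/Q_x) = 7.5200 × (5/191) ≈ 0.20.
ε > 0: substitutes.

0.20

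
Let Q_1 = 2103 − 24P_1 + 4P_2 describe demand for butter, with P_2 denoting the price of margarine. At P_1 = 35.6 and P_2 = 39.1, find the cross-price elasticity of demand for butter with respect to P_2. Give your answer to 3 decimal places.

At P_1 = 35.6 and P_2 = 39.1: Q_1 = 1405.
∂Q_1/∂P_2 = 4.
ε = (∂Q_1/∂P_2)(P_2/Q_1) = 4 × (39.1/1405) ≈ 0.111.
Since ε > 0, butter and margarine are substitutes.

0.111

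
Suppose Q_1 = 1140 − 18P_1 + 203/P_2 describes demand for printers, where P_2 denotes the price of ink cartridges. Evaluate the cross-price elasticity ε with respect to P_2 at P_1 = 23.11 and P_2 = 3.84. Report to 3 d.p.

-0.068

At P_1 = 23.11 and P_2 = 3.84: Q_1 = 776.885.
∂Q_1/∂P_2 = −203/P_2² = -13.7668.
ε = (∂Q_1/∂P_2)(P_2/Q_1) = -13.7668 × (3.84/776.885) ≈ -0.068.
ε < 0: complements.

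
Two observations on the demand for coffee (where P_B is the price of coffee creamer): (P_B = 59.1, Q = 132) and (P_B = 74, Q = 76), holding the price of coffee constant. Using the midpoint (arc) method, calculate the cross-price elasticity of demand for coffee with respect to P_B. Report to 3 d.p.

ΔQ_A = 76 − 132 = -56; ΔP_B = 74 − 59.1 = 14.9.
Midpoints: Q̄_A = 104.0, P̄_B = 66.55.
ε = (ΔQ_A/Q̄_A)/(ΔP_B/P̄_B) = (-56/104.0)/(14.9/66.55) ≈ -2.405.
ε < 0: coffee and coffee creamer are complements.

-2.405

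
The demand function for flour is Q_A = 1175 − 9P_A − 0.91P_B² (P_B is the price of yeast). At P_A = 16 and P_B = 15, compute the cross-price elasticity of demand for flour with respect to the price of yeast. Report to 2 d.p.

At P_A = 16 and P_B = 15: Q_A = 826.25.
∂Q_A/∂P_B = -1.82P_B = -1.82(15) = -27.3000.
ε = (∂Q_A/∂P_B)(P_B/Q_A) = -27.3000 × (15/826.25) ≈ -0.50.

-0.50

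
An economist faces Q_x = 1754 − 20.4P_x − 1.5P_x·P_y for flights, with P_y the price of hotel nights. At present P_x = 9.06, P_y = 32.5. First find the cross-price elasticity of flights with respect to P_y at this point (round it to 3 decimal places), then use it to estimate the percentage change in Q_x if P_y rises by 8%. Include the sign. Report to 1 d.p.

At P_x = 9.06, P_y = 32.5: Q_x = 1127.501.
∂Q_x/∂P_y = -1.5P_x = -13.5900.
ε = (∂Q_x/∂P_y)(P_y/Q_x) = -13.5900 × 32.5/1127.501 ≈ -0.392.
%ΔQ_x ≈ ε × %ΔP_y = -0.392 × (8%) = -3.1%.

-3.1%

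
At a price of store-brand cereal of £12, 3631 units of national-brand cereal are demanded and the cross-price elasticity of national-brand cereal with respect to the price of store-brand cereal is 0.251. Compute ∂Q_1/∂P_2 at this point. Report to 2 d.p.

75.95

ε = (∂Q_1/∂P_2)·(P_2/Q_1) ⇒ ∂Q_1/∂P_2 = ε·Q_1/P_2 = 0.251 × 3631/12 ≈ 75.95.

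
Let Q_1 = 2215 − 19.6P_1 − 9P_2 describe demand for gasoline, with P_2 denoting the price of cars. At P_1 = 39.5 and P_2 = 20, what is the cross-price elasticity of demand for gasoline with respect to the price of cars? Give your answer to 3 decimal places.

At P_1 = 39.5 and P_2 = 20: Q_1 = 1260.8.
∂Q_1/∂P_2 = -9.
ε = (∂Q_1/∂P_2)(P_2/Q_1) = -9 × (20/1260.8) ≈ -0.143.
Since ε < 0, gasoline and cars are complements.

-0.143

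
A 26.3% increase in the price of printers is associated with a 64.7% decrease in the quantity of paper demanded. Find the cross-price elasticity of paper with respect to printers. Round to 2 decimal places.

-2.46

ε = (%ΔQ of paper) / (%ΔP of printers) = (-64.7%) / (26.3%) ≈ -2.46.
Negative cross-price elasticity: complements.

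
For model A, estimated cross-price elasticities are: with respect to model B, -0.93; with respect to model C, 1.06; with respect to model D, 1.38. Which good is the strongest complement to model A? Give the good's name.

model B

Complements have ε < 0. The most negative value is -0.93 (model B).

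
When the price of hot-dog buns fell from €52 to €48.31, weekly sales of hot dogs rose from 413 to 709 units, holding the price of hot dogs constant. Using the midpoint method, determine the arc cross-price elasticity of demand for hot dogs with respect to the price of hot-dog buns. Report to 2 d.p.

ΔQ_A = 709 − 413 = 296; ΔP_B = 48.31 − 52 = -3.69.
Midpoints: Q̄_A = 561.0, P̄_B = 50.16.
ε = (ΔQ_A/Q̄_A)/(ΔP_B/P̄_B) = (296/561.0)/(-3.69/50.16) ≈ -7.17.
ε < 0: hot dogs and hot-dog buns are complements.

-7.17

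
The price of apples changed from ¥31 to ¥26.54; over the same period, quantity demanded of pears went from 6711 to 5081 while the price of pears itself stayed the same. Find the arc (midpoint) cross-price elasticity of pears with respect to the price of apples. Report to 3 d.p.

1.783

ΔQ_A = 5081 − 6711 = -1630; ΔP_B = 26.54 − 31 = -4.46.
Midpoints: Q̄_A = 5896.0, P̄_B = 28.77.
ε = (ΔQ_A/Q̄_A)/(ΔP_B/P̄_B) = (-1630/5896.0)/(-4.46/28.77) ≈ 1.783.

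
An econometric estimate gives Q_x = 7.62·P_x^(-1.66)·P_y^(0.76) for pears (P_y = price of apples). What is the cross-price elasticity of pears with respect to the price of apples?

0.76

In a log-linear (constant-elasticity) demand function, the coefficient on the exponent of P_y is the cross-price elasticity.
ε = 0.76. Positive, so pears and apples are substitutes.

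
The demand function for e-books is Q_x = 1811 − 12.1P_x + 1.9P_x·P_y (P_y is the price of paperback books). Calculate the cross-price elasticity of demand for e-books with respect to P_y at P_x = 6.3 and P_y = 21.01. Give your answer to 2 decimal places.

At P_x = 6.3 and P_y = 21.01: Q_x = 1986.260.
∂Q_x/∂P_y = 1.9P_x = 1.9(6.3) = 11.9700.
ε = (∂Q_x/∂P_y)(P_y/Q_x) = 11.9700 × (21.01/1986.260) ≈ 0.13.

0.13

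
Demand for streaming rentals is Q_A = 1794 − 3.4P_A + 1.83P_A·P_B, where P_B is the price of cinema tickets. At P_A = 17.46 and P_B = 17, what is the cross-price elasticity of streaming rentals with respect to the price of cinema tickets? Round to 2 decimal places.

0.24

At P_A = 17.46 and P_B = 17: Q_A = 2277.817.
∂Q_A/∂P_B = 1.83P_A = 1.83(17.46) = 31.9518.
ε = (∂Q_A/∂P_B)(P_B/Q_A) = 31.9518 × (17/2277.817) ≈ 0.24.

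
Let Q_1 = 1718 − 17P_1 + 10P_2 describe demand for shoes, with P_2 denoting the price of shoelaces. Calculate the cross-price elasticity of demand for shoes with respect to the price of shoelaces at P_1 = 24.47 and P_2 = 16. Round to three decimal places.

At P_1 = 24.47 and P_2 = 16: Q_1 = 1462.01.
∂Q_1/∂P_2 = 10.
ε = (∂Q_1/∂P_2)(P_2/Q_1) = 10 × (16/1462.01) ≈ 0.109.
Since ε > 0, shoes and shoelaces are substitutes.

0.109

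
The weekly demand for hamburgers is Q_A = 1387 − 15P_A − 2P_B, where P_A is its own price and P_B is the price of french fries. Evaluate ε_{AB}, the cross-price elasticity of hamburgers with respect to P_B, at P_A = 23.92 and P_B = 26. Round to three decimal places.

-0.053

At P_A = 23.92 and P_B = 26: Q_A = 976.2.
∂Q_A/∂P_B = -2.
ε = (∂Q_A/∂P_B)(P_B/Q_A) = -2 × (26/976.2) ≈ -0.053.
Since ε < 0, hamburgers and french fries are complements.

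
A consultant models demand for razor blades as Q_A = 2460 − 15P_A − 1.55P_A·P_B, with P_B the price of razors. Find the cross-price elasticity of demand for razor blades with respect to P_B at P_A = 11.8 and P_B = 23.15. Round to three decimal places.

At P_A = 11.8 and P_B = 23.15: Q_A = 1859.586.
∂Q_A/∂P_B = -1.55P_A = -1.55(11.8) = -18.2900.
ε = (∂Q_A/∂P_B)(P_B/Q_A) = -18.2900 × (23.15/1859.586) ≈ -0.228.
ε < 0: complements.

-0.228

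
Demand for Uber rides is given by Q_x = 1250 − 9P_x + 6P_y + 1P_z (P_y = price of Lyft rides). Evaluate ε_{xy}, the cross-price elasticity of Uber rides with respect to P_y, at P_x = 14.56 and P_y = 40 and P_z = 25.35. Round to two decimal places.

0.17

At P_x = 14.56 and P_y = 40 and P_z = 25.35: Q_x = 1384.31.
∂Q_x/∂P_y = 6.
ε = (∂Q_x/∂P_y)(P_y/Q_x) = 6 × (40/1384.31) ≈ 0.17.
Since ε > 0, Uber rides and Lyft rides are substitutes.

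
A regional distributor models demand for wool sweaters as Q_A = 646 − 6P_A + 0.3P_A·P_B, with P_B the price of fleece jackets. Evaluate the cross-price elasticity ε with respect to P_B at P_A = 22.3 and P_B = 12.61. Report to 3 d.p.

0.141

At P_A = 22.3 and P_B = 12.61: Q_A = 596.561.
∂Q_A/∂P_B = 0.3P_A = 0.3(22.3) = 6.6900.
ε = (∂Q_A/∂P_B)(P_B/Q_A) = 6.6900 × (12.61/596.561) ≈ 0.141.
ε > 0: substitutes.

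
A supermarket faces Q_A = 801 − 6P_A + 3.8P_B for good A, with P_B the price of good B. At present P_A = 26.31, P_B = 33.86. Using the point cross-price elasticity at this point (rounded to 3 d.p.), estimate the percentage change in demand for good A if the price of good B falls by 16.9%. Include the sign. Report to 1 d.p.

-2.8%

At P_A = 26.31, P_B = 33.86: Q_A = 771.808.
∂Q_A/∂P_B = 3.8.
ε = (∂Q_A/∂P_B)(P_B/Q_A) = 3.8000 × 33.86/771.808 ≈ 0.167.
%ΔQ_A ≈ ε × %ΔP_B = 0.167 × (-16.9%) = -2.8%.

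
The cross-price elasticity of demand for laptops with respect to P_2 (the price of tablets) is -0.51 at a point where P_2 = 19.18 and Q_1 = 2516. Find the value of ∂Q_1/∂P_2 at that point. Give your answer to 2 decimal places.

ε = (∂Q_1/∂P_2)·(P_2/Q_1) ⇒ ∂Q_1/∂P_2 = ε·Q_1/P_2 = -0.51 × 2516/19.18 ≈ -66.90.

-66.90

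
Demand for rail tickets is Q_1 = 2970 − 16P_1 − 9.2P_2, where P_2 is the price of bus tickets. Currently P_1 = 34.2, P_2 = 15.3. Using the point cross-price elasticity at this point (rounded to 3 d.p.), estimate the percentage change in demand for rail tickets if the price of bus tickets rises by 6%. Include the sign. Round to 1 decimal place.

At P_1 = 34.2, P_2 = 15.3: Q_1 = 2282.04.
∂Q_1/∂P_2 = -9.2.
ε = (∂Q_1/∂P_2)(P_2/Q_1) = -9.2000 × 15.3/2282.04 ≈ -0.062.
%ΔQ_1 ≈ ε × %ΔP_2 = -0.062 × (6%) = -0.4%.

-0.4%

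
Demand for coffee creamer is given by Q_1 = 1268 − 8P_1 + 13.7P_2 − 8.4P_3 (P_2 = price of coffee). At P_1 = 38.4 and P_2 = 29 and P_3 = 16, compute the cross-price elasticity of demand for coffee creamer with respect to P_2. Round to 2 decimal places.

At P_1 = 38.4 and P_2 = 29 and P_3 = 16: Q_1 = 1223.7.
∂Q_1/∂P_2 = 13.7.
ε = (∂Q_1/∂P_2)(P_2/Q_1) = 13.7 × (29/1223.7) ≈ 0.32.

0.32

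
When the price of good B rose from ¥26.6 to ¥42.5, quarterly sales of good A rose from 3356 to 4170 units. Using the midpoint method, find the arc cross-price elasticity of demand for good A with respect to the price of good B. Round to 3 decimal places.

ΔQ_A = 4170 − 3356 = 814; ΔP_B = 42.5 − 26.6 = 15.9.
Midpoints: Q̄_A = 3763.0, P̄_B = 34.55.
ε = (ΔQ_A/Q̄_A)/(ΔP_B/P̄_B) = (814/3763.0)/(15.9/34.55) ≈ 0.470.

0.470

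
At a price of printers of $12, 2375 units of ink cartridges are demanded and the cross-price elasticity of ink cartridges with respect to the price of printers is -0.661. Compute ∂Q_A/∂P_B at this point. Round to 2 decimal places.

-130.82

ε = (∂Q_A/∂P_B)·(P_B/Q_A) ⇒ ∂Q_A/∂P_B = ε·Q_A/P_B = -0.661 × 2375/12 ≈ -130.82.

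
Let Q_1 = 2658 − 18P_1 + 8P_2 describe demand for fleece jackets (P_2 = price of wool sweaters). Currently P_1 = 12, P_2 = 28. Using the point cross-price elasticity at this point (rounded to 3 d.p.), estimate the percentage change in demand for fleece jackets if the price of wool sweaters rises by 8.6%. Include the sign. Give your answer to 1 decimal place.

At P_1 = 12, P_2 = 28: Q_1 = 2666.
∂Q_1/∂P_2 = 8.
ε = (∂Q_1/∂P_2)(P_2/Q_1) = 8.0000 × 28/2666 ≈ 0.084.
%ΔQ_1 ≈ ε × %ΔP_2 = 0.084 × (8.6%) = 0.7%.

0.7%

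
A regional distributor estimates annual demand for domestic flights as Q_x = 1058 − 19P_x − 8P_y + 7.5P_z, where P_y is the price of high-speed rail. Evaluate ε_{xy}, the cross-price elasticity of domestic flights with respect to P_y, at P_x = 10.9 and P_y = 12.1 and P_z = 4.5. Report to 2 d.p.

At P_x = 10.9 and P_y = 12.1 and P_z = 4.5: Q_x = 787.85.
∂Q_x/∂P_y = -8.
ε = (∂Q_x/∂P_y)(P_y/Q_x) = -8 × (12.1/787.85) ≈ -0.12.
Since ε < 0, domestic flights and high-speed rail are complements.

-0.12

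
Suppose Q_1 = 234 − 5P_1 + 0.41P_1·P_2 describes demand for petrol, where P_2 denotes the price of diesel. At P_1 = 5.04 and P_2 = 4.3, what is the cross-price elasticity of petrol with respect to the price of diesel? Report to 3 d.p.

At P_1 = 5.04 and P_2 = 4.3: Q_1 = 217.686.
∂Q_1/∂P_2 = 0.41P_1 = 0.41(5.04) = 2.0664.
ε = (∂Q_1/∂P_2)(P_2/Q_1) = 2.0664 × (4.3/217.686) ≈ 0.041.

0.041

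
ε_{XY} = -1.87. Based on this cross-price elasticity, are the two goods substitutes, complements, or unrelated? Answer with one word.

ε = -1.87 < 0, so a higher price of good Y lowers demand for good X: complements.

complements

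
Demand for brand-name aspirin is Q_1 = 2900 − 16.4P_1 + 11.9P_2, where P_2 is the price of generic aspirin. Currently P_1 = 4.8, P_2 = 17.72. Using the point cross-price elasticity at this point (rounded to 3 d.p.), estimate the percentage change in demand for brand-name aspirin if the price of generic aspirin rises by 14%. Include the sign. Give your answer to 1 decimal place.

1.0%

At P_1 = 4.8, P_2 = 17.72: Q_1 = 3032.148.
∂Q_1/∂P_2 = 11.9.
ε = (∂Q_1/∂P_2)(P_2/Q_1) = 11.9000 × 17.72/3032.148 ≈ 0.070.
%ΔQ_1 ≈ ε × %ΔP_2 = 0.070 × (14%) = 1.0%.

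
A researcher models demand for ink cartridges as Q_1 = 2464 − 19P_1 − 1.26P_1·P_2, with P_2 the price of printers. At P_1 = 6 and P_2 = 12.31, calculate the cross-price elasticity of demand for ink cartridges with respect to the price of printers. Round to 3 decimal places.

At P_1 = 6 and P_2 = 12.31: Q_1 = 2256.936.
∂Q_1/∂P_2 = -1.26P_1 = -1.26(6) = -7.5600.
ε = (∂Q_1/∂P_2)(P_2/Q_1) = -7.5600 × (12.31/2256.936) ≈ -0.041.

-0.041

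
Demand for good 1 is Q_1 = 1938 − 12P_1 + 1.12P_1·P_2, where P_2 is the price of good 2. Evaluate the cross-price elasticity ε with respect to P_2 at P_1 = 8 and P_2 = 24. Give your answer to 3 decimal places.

0.105

At P_1 = 8 and P_2 = 24: Q_1 = 2057.04.
∂Q_1/∂P_2 = 1.12P_1 = 1.12(8) = 8.9600.
ε = (∂Q_1/∂P_2)(P_2/Q_1) = 8.9600 × (24/2057.04) ≈ 0.105.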